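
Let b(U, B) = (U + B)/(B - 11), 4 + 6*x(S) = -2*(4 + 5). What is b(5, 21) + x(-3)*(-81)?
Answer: 1498/5 ≈ 299.60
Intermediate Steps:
x(S) = -11/3 (x(S) = -⅔ + (-2*(4 + 5))/6 = -⅔ + (-2*9)/6 = -⅔ + (⅙)*(-18) = -⅔ - 3 = -11/3)
b(U, B) = (B + U)/(-11 + B)
b(5, 21) + x(-3)*(-81) = (21 + 5)/(-11 + 21) - 11/3*(-81) = 26/10 + 297 = (⅒)*26 + 297 = 13/5 + 297 = 1498/5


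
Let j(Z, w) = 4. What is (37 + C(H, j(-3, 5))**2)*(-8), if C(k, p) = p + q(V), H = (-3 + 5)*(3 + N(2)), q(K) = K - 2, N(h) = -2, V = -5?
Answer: -368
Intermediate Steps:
q(K) = -2 + K
H = 2 (H = (-3 + 5)*(3 - 2) = 2*1 = 2)
C(k, p) = -7 + p (C(k, p) = p + (-2 - 5) = p - 7 = -7 + p)
(37 + C(H, j(-3, 5))**2)*(-8) = (37 + (-7 + 4)**2)*(-8) = (37 + (-3)**2)*(-8) = (37 + 9)*(-8) = 46*(-8) = -368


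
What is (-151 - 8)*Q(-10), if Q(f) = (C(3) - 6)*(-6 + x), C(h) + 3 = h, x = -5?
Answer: -10494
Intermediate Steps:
C(h) = -3 + h
Q(f) = 66 (Q(f) = ((-3 + 3) - 6)*(-6 - 5) = (0 - 6)*(-11) = -6*(-11) = 66)
(-151 - 8)*Q(-10) = (-151 - 8)*66 = -159*66 = -10494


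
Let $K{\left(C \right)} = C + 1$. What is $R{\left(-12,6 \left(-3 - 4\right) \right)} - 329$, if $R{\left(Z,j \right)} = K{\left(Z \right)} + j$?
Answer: $-382$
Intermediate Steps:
$K{\left(C \right)} = 1 + C$
$R{\left(Z,j \right)} = 1 + Z + j$ ($R{\left(Z,j \right)} = \left(1 + Z\right) + j = 1 + Z + j$)
$R{\left(-12,6 \left(-3 - 4\right) \right)} - 329 = \left(1 - 12 + 6 \left(-3 - 4\right)\right) - 329 = \left(1 - 12 + 6 \left(-7\right)\right) - 329 = \left(1 - 12 - 42\right) - 329 = -53 - 329 = -382$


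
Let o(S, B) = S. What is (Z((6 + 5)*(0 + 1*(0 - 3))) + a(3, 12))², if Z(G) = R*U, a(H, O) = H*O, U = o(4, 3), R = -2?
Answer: 784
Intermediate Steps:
U = 4
Z(G) = -8 (Z(G) = -2*4 = -8)
(Z((6 + 5)*(0 + 1*(0 - 3))) + a(3, 12))² = (-8 + 3*12)² = (-8 + 36)² = 28² = 784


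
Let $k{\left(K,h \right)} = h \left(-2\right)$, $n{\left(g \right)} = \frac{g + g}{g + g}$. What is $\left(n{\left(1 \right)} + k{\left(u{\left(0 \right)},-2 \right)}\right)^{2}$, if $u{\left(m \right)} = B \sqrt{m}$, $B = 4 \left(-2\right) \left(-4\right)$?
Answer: $25$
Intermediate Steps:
$n{\left(g \right)} = 1$ ($n{\left(g \right)} = \frac{2 g}{2 g} = 2 g \frac{1}{2 g} = 1$)
$B = 32$ ($B = \left(-8\right) \left(-4\right) = 32$)
$u{\left(m \right)} = 32 \sqrt{m}$
$k{\left(K,h \right)} = - 2 h$
$\left(n{\left(1 \right)} + k{\left(u{\left(0 \right)},-2 \right)}\right)^{2} = \left(1 - -4\right)^{2} = \left(1 + 4\right)^{2} = 5^{2} = 25$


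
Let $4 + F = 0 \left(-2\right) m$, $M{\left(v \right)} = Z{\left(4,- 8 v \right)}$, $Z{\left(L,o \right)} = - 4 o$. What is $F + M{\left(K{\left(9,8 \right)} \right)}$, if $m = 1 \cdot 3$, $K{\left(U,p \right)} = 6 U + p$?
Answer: $1980$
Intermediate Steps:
$K{\left(U,p \right)} = p + 6 U$
$m = 3$
$M{\left(v \right)} = 32 v$ ($M{\left(v \right)} = - 4 \left(- 8 v\right) = 32 v$)
$F = -4$ ($F = -4 + 0 \left(-2\right) 3 = -4 + 0 \cdot 3 = -4 + 0 = -4$)
$F + M{\left(K{\left(9,8 \right)} \right)} = -4 + 32 \left(8 + 6 \cdot 9\right) = -4 + 32 \left(8 + 54\right) = -4 + 32 \cdot 62 = -4 + 1984 = 1980$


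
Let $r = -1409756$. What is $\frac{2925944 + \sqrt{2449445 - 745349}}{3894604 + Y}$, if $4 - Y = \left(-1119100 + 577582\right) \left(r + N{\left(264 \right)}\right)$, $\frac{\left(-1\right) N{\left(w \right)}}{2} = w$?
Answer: $- \frac{365743}{95461284563} - \frac{3 \sqrt{11834}}{190922569126} \approx -3.833 \cdot 10^{-6}$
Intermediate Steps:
$N{\left(w \right)} = - 2 w$
$Y = -763694171108$ ($Y = 4 - \left(-1119100 + 577582\right) \left(-1409756 - 528\right) = 4 - - 541518 \left(-1409756 - 528\right) = 4 - \left(-541518\right) \left(-1410284\right) = 4 - 763694171112 = -763694171108$)
$\frac{2925944 + \sqrt{2449445 - 745349}}{3894604 + Y} = \frac{2925944 + \sqrt{2449445 - 745349}}{3894604 - 763694171108} = \frac{2925944 + \sqrt{1704096}}{-763690276504} = \left(2925944 + 12 \sqrt{11834}\right) \left(- \frac{1}{763690276504}\right) = - \frac{365743}{95461284563} - \frac{3 \sqrt{11834}}{190922569126}$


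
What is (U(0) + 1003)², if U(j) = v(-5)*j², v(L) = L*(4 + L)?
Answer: 1006009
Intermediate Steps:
U(j) = 5*j² (U(j) = (-5*(4 - 5))*j² = (-5*(-1))*j² = 5*j²)
(U(0) + 1003)² = (5*0² + 1003)² = (5*0 + 1003)² = (0 + 1003)² = 1003² = 1006009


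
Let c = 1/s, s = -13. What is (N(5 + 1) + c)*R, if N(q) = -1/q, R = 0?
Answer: 0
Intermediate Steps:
c = -1/13 (c = 1/(-13) = 1*(-1/13) = -1/13 ≈ -0.076923)
(N(5 + 1) + c)*R = (-1/(5 + 1) - 1/13)*0 = (-1/6 - 1/13)*0 = (-1*⅙ - 1/13)*0 = (-⅙ - 1/13)*0 = -19/78*0 = 0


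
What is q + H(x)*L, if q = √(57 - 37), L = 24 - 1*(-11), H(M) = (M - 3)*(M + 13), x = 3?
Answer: 2*√5 ≈ 4.4721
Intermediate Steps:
H(M) = (-3 + M)*(13 + M)
L = 35 (L = 24 + 11 = 35)
q = 2*√5 (q = √20 = 2*√5 ≈ 4.4721)
q + H(x)*L = 2*√5 + (-39 + 3² + 10*3)*35 = 2*√5 + (-39 + 9 + 30)*35 = 2*√5 + 0*35 = 2*√5 + 0 = 2*√5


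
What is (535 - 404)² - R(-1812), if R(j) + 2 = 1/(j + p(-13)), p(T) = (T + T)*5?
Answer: 33330547/1942 ≈ 17163.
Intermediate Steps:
p(T) = 10*T (p(T) = (2*T)*5 = 10*T)
R(j) = -2 + 1/(-130 + j) (R(j) = -2 + 1/(j + 10*(-13)) = -2 + 1/(j - 130) = -2 + 1/(-130 + j))
(535 - 404)² - R(-1812) = (535 - 404)² - (261 - 2*(-1812))/(-130 - 1812) = 131² - (261 + 3624)/(-1942) = 17161 - (-1)*3885/1942 = 17161 - 1*(-3885/1942) = 17161 + 3885/1942 = 33330547/1942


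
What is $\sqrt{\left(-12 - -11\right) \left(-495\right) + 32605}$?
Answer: $10 \sqrt{331} \approx 181.93$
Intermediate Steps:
$\sqrt{\left(-12 - -11\right) \left(-495\right) + 32605} = \sqrt{\left(-12 + 11\right) \left(-495\right) + 32605} = \sqrt{\left(-1\right) \left(-495\right) + 32605} = \sqrt{495 + 32605} = \sqrt{33100} = 10 \sqrt{331}$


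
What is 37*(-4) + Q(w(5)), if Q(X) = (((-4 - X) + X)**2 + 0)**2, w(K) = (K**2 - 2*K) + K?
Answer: 108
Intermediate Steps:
w(K) = K**2 - K
Q(X) = 256 (Q(X) = ((-4)**2 + 0)**2 = (16 + 0)**2 = 16**2 = 256)
37*(-4) + Q(w(5)) = 37*(-4) + 256 = -148 + 256 = 108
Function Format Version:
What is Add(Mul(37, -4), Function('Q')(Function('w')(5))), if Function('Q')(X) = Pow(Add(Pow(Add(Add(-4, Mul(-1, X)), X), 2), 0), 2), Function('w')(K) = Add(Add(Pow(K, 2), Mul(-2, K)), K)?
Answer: 108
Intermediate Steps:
Function('w')(K) = Add(Pow(K, 2), Mul(-1, K))
Function('Q')(X) = 256 (Function('Q')(X) = Pow(Add(Pow(-4, 2), 0), 2) = Pow(Add(16, 0), 2) = Pow(16, 2) = 256)
Add(Mul(37, -4), Function('Q')(Function('w')(5))) = Add(Mul(37, -4), 256) = Add(-148, 256) = 108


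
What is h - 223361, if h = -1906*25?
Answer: -271011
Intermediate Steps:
h = -47650
h - 223361 = -47650 - 223361 = -271011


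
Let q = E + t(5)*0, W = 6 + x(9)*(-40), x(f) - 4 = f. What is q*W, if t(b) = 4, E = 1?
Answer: -514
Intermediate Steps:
x(f) = 4 + f
W = -514 (W = 6 + (4 + 9)*(-40) = 6 + 13*(-40) = 6 - 520 = -514)
q = 1 (q = 1 + 4*0 = 1 + 0 = 1)
q*W = 1*(-514) = -514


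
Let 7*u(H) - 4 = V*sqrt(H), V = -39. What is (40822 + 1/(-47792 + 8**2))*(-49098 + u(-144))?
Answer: -334806827346015/167048 - 227957232555*I/83524 ≈ -2.0043e+9 - 2.7292e+6*I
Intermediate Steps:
u(H) = 4/7 - 39*sqrt(H)/7 (u(H) = 4/7 + (-39*sqrt(H))/7 = 4/7 - 39*sqrt(H)/7)
(40822 + 1/(-47792 + 8**2))*(-49098 + u(-144)) = (40822 + 1/(-47792 + 8**2))*(-49098 + (4/7 - 468*I/7)) = (40822 + 1/(-47792 + 64))*(-49098 + (4/7 - 468*I/7)) = (40822 + 1/(-47728))*(-49098 + (4/7 - 468*I/7)) = (40822 - 1/47728)*(-343682/7 - 468*I/7) = 1948352415*(-343682/7 - 468*I/7)/47728 = -334806827346015/167048 - 227957232555*I/83524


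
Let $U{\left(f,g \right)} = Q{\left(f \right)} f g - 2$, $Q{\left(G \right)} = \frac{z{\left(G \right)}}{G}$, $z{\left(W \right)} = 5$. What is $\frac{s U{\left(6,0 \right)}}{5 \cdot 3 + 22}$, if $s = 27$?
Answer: $- \frac{54}{37} \approx -1.4595$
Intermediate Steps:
$Q{\left(G \right)} = \frac{5}{G}$
$U{\left(f,g \right)} = -2 + 5 g$ ($U{\left(f,g \right)} = \frac{5}{f} f g - 2 = 5 g - 2 = -2 + 5 g$)
$\frac{s U{\left(6,0 \right)}}{5 \cdot 3 + 22} = \frac{27 \left(-2 + 5 \cdot 0\right)}{5 \cdot 3 + 22} = \frac{27 \left(-2 + 0\right)}{15 + 22} = \frac{27 \left(-2\right)}{37} = \left(-54\right) \frac{1}{37} = - \frac{54}{37}$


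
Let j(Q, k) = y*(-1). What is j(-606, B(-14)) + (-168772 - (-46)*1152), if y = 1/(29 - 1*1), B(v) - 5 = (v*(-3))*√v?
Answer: -3241841/28 ≈ -1.1578e+5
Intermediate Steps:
B(v) = 5 - 3*v^(3/2) (B(v) = 5 + (v*(-3))*√v = 5 + (-3*v)*√v = 5 - 3*v^(3/2))
y = 1/28 (y = 1/(29 - 1) = 1/28 ≈ 0.035714)
j(Q, k) = -1/28 (j(Q, k) = (1/28)*(-1) = -1/28)
j(-606, B(-14)) + (-168772 - (-46)*1152) = -1/28 + (-168772 - (-46)*1152) = -1/28 + (-168772 - 1*(-52992)) = -1/28 + (-168772 + 52992) = -1/28 - 115780 = -3241841/28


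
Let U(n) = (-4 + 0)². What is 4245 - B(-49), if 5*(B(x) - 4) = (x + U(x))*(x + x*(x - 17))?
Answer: 25262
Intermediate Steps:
U(n) = 16 (U(n) = (-4)² = 16)
B(x) = 4 + (16 + x)*(x + x*(-17 + x))/5 (B(x) = 4 + ((x + 16)*(x + x*(x - 17)))/5 = 4 + ((16 + x)*(x + x*(-17 + x)))/5 = 4 + (16 + x)*(x + x*(-17 + x))/5)
4245 - B(-49) = 4245 - (4 - 256/5*(-49) + (⅕)*(-49)³) = 4245 - (4 + 12544/5 + (⅕)*(-117649)) = 4245 - (4 + 12544/5 - 117649/5) = 4245 - 1*(-21017) = 4245 + 21017 = 25262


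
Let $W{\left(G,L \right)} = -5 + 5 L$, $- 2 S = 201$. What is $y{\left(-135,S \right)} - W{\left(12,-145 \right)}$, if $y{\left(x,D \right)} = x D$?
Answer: $\frac{28595}{2} \approx 14298.0$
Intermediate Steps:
$S = - \frac{201}{2}$ ($S = \left(- \frac{1}{2}\right) 201 = - \frac{201}{2} \approx -100.5$)
$y{\left(x,D \right)} = D x$
$y{\left(-135,S \right)} - W{\left(12,-145 \right)} = \left(- \frac{201}{2}\right) \left(-135\right) - \left(-5 + 5 \left(-145\right)\right) = \frac{27135}{2} - \left(-5 - 725\right) = \frac{27135}{2} - -730 = \frac{27135}{2} + 730 = \frac{28595}{2}$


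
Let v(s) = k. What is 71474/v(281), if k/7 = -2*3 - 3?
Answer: -71474/63 ≈ -1134.5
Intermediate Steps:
k = -63 (k = 7*(-2*3 - 3) = 7*(-6 - 3) = 7*(-9) = -63)
v(s) = -63
71474/v(281) = 71474/(-63) = 71474*(-1/63) = -71474/63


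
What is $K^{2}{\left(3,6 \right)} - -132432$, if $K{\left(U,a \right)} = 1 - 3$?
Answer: $132436$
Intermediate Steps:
$K{\left(U,a \right)} = -2$ ($K{\left(U,a \right)} = 1 - 3 = -2$)
$K^{2}{\left(3,6 \right)} - -132432 = \left(-2\right)^{2} - -132432 = 4 + 132432 = 132436$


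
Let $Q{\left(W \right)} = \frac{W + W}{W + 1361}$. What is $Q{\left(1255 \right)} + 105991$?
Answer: $\frac{138637483}{1308} \approx 1.0599 \cdot 10^{5}$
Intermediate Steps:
$Q{\left(W \right)} = \frac{2 W}{1361 + W}$
$Q{\left(1255 \right)} + 105991 = 2 \cdot 1255 \frac{1}{1361 + 1255} + 105991 = 2 \cdot 1255 \cdot \frac{1}{2616} + 105991 = \frac{1255}{1308} + 105991 = \frac{138637483}{1308}$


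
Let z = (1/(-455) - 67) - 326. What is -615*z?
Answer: 21994368/91 ≈ 2.4170e+5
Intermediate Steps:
z = -178816/455 (z = (-1/455 - 67) - 326 = -30486/455 - 326 = -178816/455 ≈ -393.00)
-615*z = -615*(-178816/455) = 21994368/91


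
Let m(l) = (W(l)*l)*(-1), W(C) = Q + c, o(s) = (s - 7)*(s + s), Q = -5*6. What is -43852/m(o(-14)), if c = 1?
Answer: -10963/4263 ≈ -2.5717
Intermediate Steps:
Q = -30
o(s) = 2*s*(-7 + s) (o(s) = (-7 + s)*(2*s) = 2*s*(-7 + s))
W(C) = -29 (W(C) = -30 + 1 = -29)
m(l) = 29*l (m(l) = -29*l*(-1) = 29*l)
-43852/m(o(-14)) = -43852*(-1/(812*(-7 - 14))) = -43852/(29*(2*(-14)*(-21))) = -43852/(29*588) = -43852/17052 = -43852*1/17052 = -10963/4263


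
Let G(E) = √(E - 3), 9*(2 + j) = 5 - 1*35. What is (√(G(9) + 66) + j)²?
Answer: (16 - 3*√(66 + √6))²/9 ≈ 8.6441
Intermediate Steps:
j = -16/3 (j = -2 + (5 - 1*35)/9 = -2 + (5 - 35)/9 = -2 + (⅑)*(-30) = -2 - 10/3 = -16/3 ≈ -5.3333)
G(E) = √(-3 + E)
(√(G(9) + 66) + j)² = (√(√(-3 + 9) + 66) - 16/3)² = (√(√6 + 66) - 16/3)² = (√(66 + √6) - 16/3)² = (-16/3 + √(66 + √6))²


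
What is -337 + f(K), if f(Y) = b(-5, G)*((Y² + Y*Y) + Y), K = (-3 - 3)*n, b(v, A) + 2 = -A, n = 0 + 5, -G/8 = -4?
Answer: -60517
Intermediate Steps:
G = 32 (G = -8*(-4) = 32)
n = 5
b(v, A) = -2 - A
K = -30 (K = (-3 - 3)*5 = -6*5 = -30)
f(Y) = -68*Y² - 34*Y (f(Y) = (-2 - 1*32)*((Y² + Y*Y) + Y) = (-2 - 32)*((Y² + Y²) + Y) = -34*(2*Y² + Y) = -34*(Y + 2*Y²) = -68*Y² - 34*Y)
-337 + f(K) = -337 - 34*(-30)*(1 + 2*(-30)) = -337 - 34*(-30)*(1 - 60) = -337 - 34*(-30)*(-59) = -337 - 60180 = -60517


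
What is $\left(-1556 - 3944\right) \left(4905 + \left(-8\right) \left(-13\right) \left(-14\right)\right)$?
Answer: $-18969500$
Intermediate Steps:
$\left(-1556 - 3944\right) \left(4905 + \left(-8\right) \left(-13\right) \left(-14\right)\right) = - 5500 \left(4905 + 104 \left(-14\right)\right) = - 5500 \left(4905 - 1456\right) = \left(-5500\right) 3449 = -18969500$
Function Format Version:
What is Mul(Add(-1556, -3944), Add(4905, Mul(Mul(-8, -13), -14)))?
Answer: -18969500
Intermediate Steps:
Mul(Add(-1556, -3944), Add(4905, Mul(Mul(-8, -13), -14))) = Mul(-5500, Add(4905, Mul(104, -14))) = Mul(-5500, Add(4905, -1456)) = Mul(-5500, 3449) = -18969500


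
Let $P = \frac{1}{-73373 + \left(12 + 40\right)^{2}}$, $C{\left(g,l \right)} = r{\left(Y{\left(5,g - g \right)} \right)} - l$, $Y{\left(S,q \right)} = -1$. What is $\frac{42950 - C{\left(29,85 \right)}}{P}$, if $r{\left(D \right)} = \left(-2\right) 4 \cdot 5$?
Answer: $-3044067175$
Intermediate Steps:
$r{\left(D \right)} = -40$ ($r{\left(D \right)} = \left(-8\right) 5 = -40$)
$C{\left(g,l \right)} = -40 - l$
$P = - \frac{1}{70669}$ ($P = \frac{1}{-73373 + 52^{2}} = \frac{1}{-73373 + 2704} = \frac{1}{-70669} = - \frac{1}{70669} \approx -1.415 \cdot 10^{-5}$)
$\frac{42950 - C{\left(29,85 \right)}}{P} = \frac{42950 - \left(-40 - 85\right)}{- \frac{1}{70669}} = \left(42950 - \left(-40 - 85\right)\right) \left(-70669\right) = \left(42950 - -125\right) \left(-70669\right) = \left(42950 + 125\right) \left(-70669\right) = 43075 \left(-70669\right) = -3044067175$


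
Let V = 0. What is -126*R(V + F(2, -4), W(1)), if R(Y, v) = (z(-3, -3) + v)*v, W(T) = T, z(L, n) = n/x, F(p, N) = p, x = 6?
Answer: -63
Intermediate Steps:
z(L, n) = n/6
R(Y, v) = v*(-½ + v) (R(Y, v) = ((⅙)*(-3) + v)*v = (-½ + v)*v = v*(-½ + v))
-126*R(V + F(2, -4), W(1)) = -126*(-½ + 1) = -126/2 = -126*½ = -63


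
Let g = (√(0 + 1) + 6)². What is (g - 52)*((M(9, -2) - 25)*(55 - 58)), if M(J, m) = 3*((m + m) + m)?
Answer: -387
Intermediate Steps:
M(J, m) = 9*m (M(J, m) = 3*(2*m + m) = 3*(3*m) = 9*m)
g = 49 (g = (√1 + 6)² = (1 + 6)² = 7² = 49)
(g - 52)*((M(9, -2) - 25)*(55 - 58)) = (49 - 52)*((9*(-2) - 25)*(55 - 58)) = -3*(-18 - 25)*(-3) = -(-129)*(-3) = -3*129 = -387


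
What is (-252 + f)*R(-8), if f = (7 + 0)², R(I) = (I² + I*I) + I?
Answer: -24360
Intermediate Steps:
R(I) = I + 2*I² (R(I) = (I² + I²) + I = 2*I² + I = I + 2*I²)
f = 49 (f = 7² = 49)
(-252 + f)*R(-8) = (-252 + 49)*(-8*(1 + 2*(-8))) = -(-1624)*(1 - 16) = -(-1624)*(-15) = -203*120 = -24360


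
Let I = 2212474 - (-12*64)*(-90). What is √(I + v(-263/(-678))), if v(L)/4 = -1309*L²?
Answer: √246225842813/339 ≈ 1463.8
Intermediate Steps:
I = 2143354 (I = 2212474 - (-768)*(-90) = 2212474 - 1*69120 = 2212474 - 69120 = 2143354)
v(L) = -5236*L² (v(L) = 4*(-1309*L²) = -5236*L²)
√(I + v(-263/(-678))) = √(2143354 - 5236*(-263/(-678))²) = √(2143354 - 5236*(-263*(-1/678))²) = √(2143354 - 5236*(263/678)²) = √(2143354 - 5236*69169/459684) = √(2143354 - 90542221/114921) = √(246225842813/114921) = √246225842813/339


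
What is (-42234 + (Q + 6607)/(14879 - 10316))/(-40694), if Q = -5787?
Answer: 96356461/92843361 ≈ 1.0378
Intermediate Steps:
(-42234 + (Q + 6607)/(14879 - 10316))/(-40694) = (-42234 + (-5787 + 6607)/(14879 - 10316))/(-40694) = (-42234 + 820/4563)*(-1/40694) = -192712922/4563*(-1/40694) = 96356461/92843361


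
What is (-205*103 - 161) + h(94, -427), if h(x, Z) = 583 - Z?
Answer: -20266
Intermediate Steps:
(-205*103 - 161) + h(94, -427) = (-205*103 - 161) + (583 - 1*(-427)) = (-21115 - 161) + (583 + 427) = -21276 + 1010 = -20266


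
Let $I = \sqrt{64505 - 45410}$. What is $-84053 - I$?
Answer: $-84053 - \sqrt{19095} \approx -84191.0$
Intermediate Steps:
$I = \sqrt{19095} \approx 138.18$
$-84053 - I = -84053 - \sqrt{19095}$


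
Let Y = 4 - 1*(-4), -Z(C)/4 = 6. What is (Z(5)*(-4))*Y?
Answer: 768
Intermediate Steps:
Z(C) = -24 (Z(C) = -4*6 = -24)
Y = 8 (Y = 4 + 4 = 8)
(Z(5)*(-4))*Y = -24*(-4)*8 = 96*8 = 768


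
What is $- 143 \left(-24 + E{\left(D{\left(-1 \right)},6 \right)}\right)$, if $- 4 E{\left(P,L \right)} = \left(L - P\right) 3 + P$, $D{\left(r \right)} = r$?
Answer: $4147$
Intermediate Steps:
$E{\left(P,L \right)} = \frac{P}{2} - \frac{3 L}{4}$ ($E{\left(P,L \right)} = - \frac{\left(L - P\right) 3 + P}{4} = - \frac{\left(- 3 P + 3 L\right) + P}{4} = - \frac{- 2 P + 3 L}{4} = \frac{P}{2} - \frac{3 L}{4}$)
$- 143 \left(-24 + E{\left(D{\left(-1 \right)},6 \right)}\right) = - 143 \left(-24 + \left(\frac{1}{2} \left(-1\right) - \frac{9}{2}\right)\right) = - 143 \left(-24 - 5\right) = \left(-143\right) \left(-29\right) = 4147$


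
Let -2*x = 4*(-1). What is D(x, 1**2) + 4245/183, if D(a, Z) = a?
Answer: 1537/61 ≈ 25.197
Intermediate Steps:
x = 2 (x = -2*(-1) = -1/2*(-4) = 2)
D(x, 1**2) + 4245/183 = 2 + 4245/183 = 2 + 4245*(1/183) = 2 + 1415/61 = 1537/61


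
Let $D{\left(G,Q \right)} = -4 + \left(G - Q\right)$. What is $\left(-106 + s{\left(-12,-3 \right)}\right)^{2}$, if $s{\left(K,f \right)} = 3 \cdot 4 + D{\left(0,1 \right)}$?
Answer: $9801$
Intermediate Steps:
$D{\left(G,Q \right)} = -4 + G - Q$
$s{\left(K,f \right)} = 7$ ($s{\left(K,f \right)} = 3 \cdot 4 - 5 = 12 - 5 = 7$)
$\left(-106 + s{\left(-12,-3 \right)}\right)^{2} = \left(-106 + 7\right)^{2} = \left(-99\right)^{2} = 9801$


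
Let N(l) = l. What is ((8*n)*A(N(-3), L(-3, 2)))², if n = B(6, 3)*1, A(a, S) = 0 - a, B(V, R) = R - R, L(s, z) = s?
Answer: 0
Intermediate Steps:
B(V, R) = 0
A(a, S) = -a
n = 0 (n = 0*1 = 0)
((8*n)*A(N(-3), L(-3, 2)))² = ((8*0)*(-1*(-3)))² = (0*3)² = 0² = 0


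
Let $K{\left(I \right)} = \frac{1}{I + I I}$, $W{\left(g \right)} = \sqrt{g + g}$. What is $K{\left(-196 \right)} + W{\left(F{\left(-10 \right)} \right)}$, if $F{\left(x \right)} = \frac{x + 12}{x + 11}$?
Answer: $\frac{76441}{38220} \approx 2.0$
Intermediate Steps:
$F{\left(x \right)} = \frac{12 + x}{11 + x}$
$W{\left(g \right)} = \sqrt{2} \sqrt{g}$ ($W{\left(g \right)} = \sqrt{2 g} = \sqrt{2} \sqrt{g}$)
$K{\left(I \right)} = \frac{1}{I + I^{2}}$
$K{\left(-196 \right)} + W{\left(F{\left(-10 \right)} \right)} = \frac{1}{\left(-196\right) \left(1 - 196\right)} + \sqrt{2} \sqrt{\frac{12 - 10}{11 - 10}} = - \frac{1}{196 \left(-195\right)} + \sqrt{2} \sqrt{1^{-1} \cdot 2} = \left(- \frac{1}{196}\right) \left(- \frac{1}{195}\right) + \sqrt{2} \sqrt{1 \cdot 2} = \frac{1}{38220} + \sqrt{2} \sqrt{2} = \frac{1}{38220} + 2 = \frac{76441}{38220}$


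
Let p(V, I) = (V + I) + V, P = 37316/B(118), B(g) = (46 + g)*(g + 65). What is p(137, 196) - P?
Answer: 3517081/7503 ≈ 468.76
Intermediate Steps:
B(g) = (46 + g)*(65 + g)
P = 9329/7503 (P = 37316/(2990 + 118² + 111*118) = 37316/(2990 + 13924 + 13098) = 37316/30012 = 37316*(1/30012) = 9329/7503 ≈ 1.2434)
p(V, I) = I + 2*V (p(V, I) = (I + V) + V = I + 2*V)
p(137, 196) - P = (196 + 2*137) - 1*9329/7503 = (196 + 274) - 9329/7503 = 470 - 9329/7503 = 3517081/7503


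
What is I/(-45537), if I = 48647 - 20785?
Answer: -27862/45537 ≈ -0.61185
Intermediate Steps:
I = 27862
I/(-45537) = 27862/(-45537) = 27862*(-1/45537) = -27862/45537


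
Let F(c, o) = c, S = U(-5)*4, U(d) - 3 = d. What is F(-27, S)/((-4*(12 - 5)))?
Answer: 27/28 ≈ 0.96429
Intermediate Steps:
U(d) = 3 + d
S = -8 (S = (3 - 5)*4 = -2*4 = -8)
F(-27, S)/((-4*(12 - 5))) = -27*(-1/(4*(12 - 5))) = -27/((-4*7)) = -27/(-28) = -27*(-1/28) = 27/28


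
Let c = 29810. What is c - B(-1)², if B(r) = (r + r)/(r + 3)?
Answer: 29809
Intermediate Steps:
B(r) = 2*r/(3 + r) (B(r) = (2*r)/(3 + r) = 2*r/(3 + r))
c - B(-1)² = 29810 - (2*(-1)/(3 - 1))² = 29810 - (2*(-1)/2)² = 29810 - (2*(-1)*(½))² = 29810 - 1*(-1)² = 29810 - 1*1 = 29810 - 1 = 29809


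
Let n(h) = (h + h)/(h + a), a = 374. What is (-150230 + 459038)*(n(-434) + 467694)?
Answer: 722160580872/5 ≈ 1.4443e+11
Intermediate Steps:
n(h) = 2*h/(374 + h) (n(h) = (h + h)/(h + 374) = (2*h)/(374 + h) = 2*h/(374 + h))
(-150230 + 459038)*(n(-434) + 467694) = (-150230 + 459038)*(2*(-434)/(374 - 434) + 467694) = 308808*(2*(-434)/(-60) + 467694) = 308808*(2*(-434)*(-1/60) + 467694) = 308808*(217/15 + 467694) = 308808*(7015627/15) = 722160580872/5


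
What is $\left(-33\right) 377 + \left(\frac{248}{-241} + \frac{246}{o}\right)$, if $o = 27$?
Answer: $- \frac{26966999}{2169} \approx -12433.0$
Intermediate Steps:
$\left(-33\right) 377 + \left(\frac{248}{-241} + \frac{246}{o}\right) = \left(-33\right) 377 + \left(\frac{248}{-241} + \frac{246}{27}\right) = -12441 + \left(248 \left(- \frac{1}{241}\right) + 246 \cdot \frac{1}{27}\right) = -12441 + \left(- \frac{248}{241} + \frac{82}{9}\right) = -12441 + \frac{17530}{2169} = - \frac{26966999}{2169}$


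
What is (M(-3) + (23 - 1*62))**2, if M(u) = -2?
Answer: 1681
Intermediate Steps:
(M(-3) + (23 - 1*62))**2 = (-2 + (23 - 1*62))**2 = (-2 + (23 - 62))**2 = (-2 - 39)**2 = (-41)**2 = 1681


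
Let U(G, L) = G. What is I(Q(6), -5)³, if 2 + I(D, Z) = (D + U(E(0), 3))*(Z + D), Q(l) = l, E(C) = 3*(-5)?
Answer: -1331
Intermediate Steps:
E(C) = -15
I(D, Z) = -2 + (-15 + D)*(D + Z) (I(D, Z) = -2 + (D - 15)*(Z + D) = -2 + (-15 + D)*(D + Z))
I(Q(6), -5)³ = (-2 + 6² - 15*6 - 15*(-5) + 6*(-5))³ = (-2 + 36 - 90 + 75 - 30)³ = (-11)³ = -1331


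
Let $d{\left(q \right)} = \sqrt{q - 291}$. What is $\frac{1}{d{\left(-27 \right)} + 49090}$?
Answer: $\frac{24545}{1204914209} - \frac{i \sqrt{318}}{2409828418} \approx 2.0371 \cdot 10^{-5} - 7.3999 \cdot 10^{-9} i$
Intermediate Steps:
$d{\left(q \right)} = \sqrt{-291 + q}$
$\frac{1}{d{\left(-27 \right)} + 49090} = \frac{1}{\sqrt{-291 - 27} + 49090} = \frac{1}{\sqrt{-318} + 49090} = \frac{1}{i \sqrt{318} + 49090} = \frac{1}{49090 + i \sqrt{318}}$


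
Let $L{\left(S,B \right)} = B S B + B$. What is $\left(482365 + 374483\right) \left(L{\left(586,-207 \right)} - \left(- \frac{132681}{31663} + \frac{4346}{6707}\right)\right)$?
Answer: $\frac{4568976691776023815488}{212363741} \approx 2.1515 \cdot 10^{13}$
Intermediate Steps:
$L{\left(S,B \right)} = B + S B^{2}$ ($L{\left(S,B \right)} = S B^{2} + B = B + S B^{2}$)
$\left(482365 + 374483\right) \left(L{\left(586,-207 \right)} - \left(- \frac{132681}{31663} + \frac{4346}{6707}\right)\right) = \left(482365 + 374483\right) \left(- 207 \left(1 - 121302\right) - \left(- \frac{132681}{31663} + \frac{4346}{6707}\right)\right) = 856848 \left(- 207 \left(1 - 121302\right) - - \frac{752284069}{212363741}\right) = 856848 \left(\left(-207\right) \left(-121301\right) + \left(\frac{132681}{31663} - \frac{4346}{6707}\right)\right) = 856848 \left(25109307 + \frac{752284069}{212363741}\right) = 856848 \cdot \frac{5332307120721556}{212363741} = \frac{4568976691776023815488}{212363741}$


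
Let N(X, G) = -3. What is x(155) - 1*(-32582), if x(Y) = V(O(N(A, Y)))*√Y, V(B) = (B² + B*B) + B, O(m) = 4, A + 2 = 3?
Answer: 32582 + 36*√155 ≈ 33030.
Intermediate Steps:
A = 1 (A = -2 + 3 = 1)
V(B) = B + 2*B² (V(B) = (B² + B²) + B = 2*B² + B = B + 2*B²)
x(Y) = 36*√Y (x(Y) = (4*(1 + 2*4))*√Y = (4*(1 + 8))*√Y = (4*9)*√Y = 36*√Y)
x(155) - 1*(-32582) = 36*√155 - 1*(-32582) = 36*√155 + 32582 = 32582 + 36*√155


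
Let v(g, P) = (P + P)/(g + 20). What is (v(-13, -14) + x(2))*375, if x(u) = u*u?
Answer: 0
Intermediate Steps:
x(u) = u**2
v(g, P) = 2*P/(20 + g) (v(g, P) = (2*P)/(20 + g) = 2*P/(20 + g))
(v(-13, -14) + x(2))*375 = (2*(-14)/(20 - 13) + 2**2)*375 = (2*(-14)/7 + 4)*375 = (2*(-14)*(1/7) + 4)*375 = (-4 + 4)*375 = 0*375 = 0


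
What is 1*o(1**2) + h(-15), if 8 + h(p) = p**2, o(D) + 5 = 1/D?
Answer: 213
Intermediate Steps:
o(D) = -5 + 1/D
h(p) = -8 + p**2
1*o(1**2) + h(-15) = 1*(-5 + 1/(1**2)) + (-8 + (-15)**2) = 1*(-5 + 1/1) + (-8 + 225) = 1*(-5 + 1) + 217 = 1*(-4) + 217 = -4 + 217 = 213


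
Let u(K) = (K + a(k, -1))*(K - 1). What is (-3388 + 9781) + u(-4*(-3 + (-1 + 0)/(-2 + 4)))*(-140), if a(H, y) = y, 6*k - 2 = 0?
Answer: -17267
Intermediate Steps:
k = ⅓ (k = ⅓ + (⅙)*0 = ⅓ + 0 = ⅓ ≈ 0.33333)
u(K) = (-1 + K)² (u(K) = (K - 1)*(K - 1) = (-1 + K)*(-1 + K) = (-1 + K)²)
(-3388 + 9781) + u(-4*(-3 + (-1 + 0)/(-2 + 4)))*(-140) = (-3388 + 9781) + (1 + (-4*(-3 + (-1 + 0)/(-2 + 4)))² - (-8)*(-3 + (-1 + 0)/(-2 + 4)))*(-140) = 6393 + (1 + (-4*(-3 - 1/2))² - (-8)*(-3 - 1/2))*(-140) = 6393 + (1 + (-4*(-3 - 1*½))² - (-8)*(-3 - 1*½))*(-140) = 6393 + (1 + (-4*(-3 - ½))² - (-8)*(-3 - ½))*(-140) = 6393 + (1 + (-4*(-7/2))² - (-8)*(-7)/2)*(-140) = 6393 + (1 + 14² - 2*14)*(-140) = 6393 + (1 + 196 - 28)*(-140) = 6393 + 169*(-140) = 6393 - 23660 = -17267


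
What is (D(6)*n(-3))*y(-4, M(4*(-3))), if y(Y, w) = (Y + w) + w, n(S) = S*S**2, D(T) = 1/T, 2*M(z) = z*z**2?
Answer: 7794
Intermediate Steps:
M(z) = z**3/2 (M(z) = (z*z**2)/2 = z**3/2)
n(S) = S**3
y(Y, w) = Y + 2*w
(D(6)*n(-3))*y(-4, M(4*(-3))) = ((-3)**3/6)*(-4 + 2*((4*(-3))**3/2)) = ((1/6)*(-27))*(-4 + 2*((1/2)*(-12)**3)) = -9*(-4 + 2*((1/2)*(-1728)))/2 = -9*(-4 + 2*(-864))/2 = -9*(-4 - 1728)/2 = -9/2*(-1732) = 7794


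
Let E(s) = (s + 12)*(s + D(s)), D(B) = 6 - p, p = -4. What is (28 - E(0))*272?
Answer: -25024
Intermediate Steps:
D(B) = 10 (D(B) = 6 - 1*(-4) = 6 + 4 = 10)
E(s) = (10 + s)*(12 + s) (E(s) = (s + 12)*(s + 10) = (12 + s)*(10 + s) = (10 + s)*(12 + s))
(28 - E(0))*272 = (28 - (120 + 0² + 22*0))*272 = (28 - (120 + 0 + 0))*272 = (28 - 1*120)*272 = (28 - 120)*272 = -92*272 = -25024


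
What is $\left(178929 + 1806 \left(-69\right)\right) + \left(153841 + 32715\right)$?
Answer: $240871$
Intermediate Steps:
$\left(178929 + 1806 \left(-69\right)\right) + \left(153841 + 32715\right) = \left(178929 - 124614\right) + 186556 = 54315 + 186556 = 240871$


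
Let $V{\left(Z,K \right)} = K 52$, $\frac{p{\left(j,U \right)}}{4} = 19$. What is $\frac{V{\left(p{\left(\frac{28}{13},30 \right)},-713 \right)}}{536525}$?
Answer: $- \frac{37076}{536525} \approx -0.069104$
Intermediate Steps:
$p{\left(j,U \right)} = 76$ ($p{\left(j,U \right)} = 4 \cdot 19 = 76$)
$V{\left(Z,K \right)} = 52 K$
$\frac{V{\left(p{\left(\frac{28}{13},30 \right)},-713 \right)}}{536525} = \frac{52 \left(-713\right)}{536525} = \left(-37076\right) \frac{1}{536525} = - \frac{37076}{536525}$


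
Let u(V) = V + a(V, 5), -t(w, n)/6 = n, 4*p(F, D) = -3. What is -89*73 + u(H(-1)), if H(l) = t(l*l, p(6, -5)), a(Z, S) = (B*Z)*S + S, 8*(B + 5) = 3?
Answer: -105465/16 ≈ -6591.6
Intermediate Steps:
B = -37/8 (B = -5 + (1/8)*3 = -5 + 3/8 = -37/8 ≈ -4.6250)
p(F, D) = -3/4 (p(F, D) = (1/4)*(-3) = -3/4)
a(Z, S) = S - 37*S*Z/8 (a(Z, S) = (-37*Z/8)*S + S = -37*S*Z/8 + S = S - 37*S*Z/8)
t(w, n) = -6*n
H(l) = 9/2 (H(l) = -6*(-3/4) = 9/2)
u(V) = 5 - 177*V/8 (u(V) = V + (1/8)*5*(8 - 37*V) = V + (5 - 185*V/8) = 5 - 177*V/8)
-89*73 + u(H(-1)) = -89*73 + (5 - 177/8*9/2) = -6497 + (5 - 1593/16) = -6497 - 1513/16 = -105465/16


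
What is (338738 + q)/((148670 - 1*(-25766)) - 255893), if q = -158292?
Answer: -180446/81457 ≈ -2.2152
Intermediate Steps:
(338738 + q)/((148670 - 1*(-25766)) - 255893) = (338738 - 158292)/((148670 - 1*(-25766)) - 255893) = 180446/((148670 + 25766) - 255893) = 180446/(174436 - 255893) = 180446/(-81457) = 180446*(-1/81457) = -180446/81457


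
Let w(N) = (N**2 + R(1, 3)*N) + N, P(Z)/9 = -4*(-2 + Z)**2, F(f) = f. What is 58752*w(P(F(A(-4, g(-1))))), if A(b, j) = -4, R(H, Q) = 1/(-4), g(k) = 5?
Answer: 98623692288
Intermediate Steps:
R(H, Q) = -1/4
P(Z) = -36*(-2 + Z)**2 (P(Z) = 9*(-4*(-2 + Z)**2) = -36*(-2 + Z)**2)
w(N) = N**2 + 3*N/4 (w(N) = (N**2 - N/4) + N = N**2 + 3*N/4)
58752*w(P(F(A(-4, g(-1))))) = 58752*((-36*(-2 - 4)**2)*(3 + 4*(-36*(-2 - 4)**2))/4) = 58752*((-36*(-6)**2)*(3 + 4*(-36*(-6)**2))/4) = 58752*((-36*36)*(3 + 4*(-36*36))/4) = 58752*((1/4)*(-1296)*(3 + 4*(-1296))) = 58752*((1/4)*(-1296)*(3 - 5184)) = 58752*((1/4)*(-1296)*(-5181)) = 58752*1678644 = 98623692288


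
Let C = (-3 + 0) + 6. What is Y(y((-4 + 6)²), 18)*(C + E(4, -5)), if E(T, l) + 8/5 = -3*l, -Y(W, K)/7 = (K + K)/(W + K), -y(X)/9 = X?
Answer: 1148/5 ≈ 229.60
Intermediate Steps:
y(X) = -9*X
Y(W, K) = -14*K/(K + W) (Y(W, K) = -7*(K + K)/(W + K) = -7*2*K/(K + W) = -14*K/(K + W))
E(T, l) = -8/5 - 3*l
C = 3 (C = -3 + 6 = 3)
Y(y((-4 + 6)²), 18)*(C + E(4, -5)) = (-14*18/(18 - 9*(-4 + 6)²))*(3 + (-8/5 - 3*(-5))) = (-14*18/(18 - 9*2²))*(3 + (-8/5 + 15)) = (-14*18/(18 - 9*4))*(3 + 67/5) = -14*18/(18 - 36)*(82/5) = -14*18/(-18)*(82/5) = -14*18*(-1/18)*(82/5) = 14*(82/5) = 1148/5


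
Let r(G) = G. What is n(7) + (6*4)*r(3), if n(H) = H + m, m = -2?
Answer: 77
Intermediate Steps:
n(H) = -2 + H (n(H) = H - 2 = -2 + H)
n(7) + (6*4)*r(3) = (-2 + 7) + (6*4)*3 = 5 + 24*3 = 5 + 72 = 77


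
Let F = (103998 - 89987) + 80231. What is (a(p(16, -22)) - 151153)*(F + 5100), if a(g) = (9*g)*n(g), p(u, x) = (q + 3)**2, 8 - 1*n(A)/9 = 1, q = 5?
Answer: -11410918830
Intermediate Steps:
n(A) = 63 (n(A) = 72 - 9*1 = 72 - 9 = 63)
p(u, x) = 64 (p(u, x) = (5 + 3)**2 = 8**2 = 64)
a(g) = 567*g (a(g) = (9*g)*63 = 567*g)
F = 94242 (F = 14011 + 80231 = 94242)
(a(p(16, -22)) - 151153)*(F + 5100) = (567*64 - 151153)*(94242 + 5100) = (36288 - 151153)*99342 = -114865*99342 = -11410918830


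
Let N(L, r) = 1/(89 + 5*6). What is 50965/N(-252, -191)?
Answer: 6064835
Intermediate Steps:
N(L, r) = 1/119 (N(L, r) = 1/(89 + 30) = 1/119)
50965/N(-252, -191) = 50965/(1/119) = 50965*119 = 6064835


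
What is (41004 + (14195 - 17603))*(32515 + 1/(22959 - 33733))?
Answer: 6585251615982/5387 ≈ 1.2224e+9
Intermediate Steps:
(41004 + (14195 - 17603))*(32515 + 1/(22959 - 33733)) = (41004 - 3408)*(32515 + 1/(-10774)) = 37596*(32515 - 1/10774) = 37596*(350316609/10774) = 6585251615982/5387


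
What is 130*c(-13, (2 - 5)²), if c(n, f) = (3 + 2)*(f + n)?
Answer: -2600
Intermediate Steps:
c(n, f) = 5*f + 5*n (c(n, f) = 5*(f + n) = 5*f + 5*n)
130*c(-13, (2 - 5)²) = 130*(5*(2 - 5)² + 5*(-13)) = 130*(5*(-3)² - 65) = 130*(5*9 - 65) = 130*(45 - 65) = 130*(-20) = -2600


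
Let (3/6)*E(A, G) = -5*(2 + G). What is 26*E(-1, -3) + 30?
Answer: 290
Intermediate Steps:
E(A, G) = -20 - 10*G (E(A, G) = 2*(-5*(2 + G)) = 2*(-10 - 5*G) = -20 - 10*G)
26*E(-1, -3) + 30 = 26*(-20 - 10*(-3)) + 30 = 26*(-20 + 30) + 30 = 26*10 + 30 = 260 + 30 = 290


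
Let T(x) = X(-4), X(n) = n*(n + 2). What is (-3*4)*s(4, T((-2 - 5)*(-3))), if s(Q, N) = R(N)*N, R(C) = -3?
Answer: 288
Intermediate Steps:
X(n) = n*(2 + n)
T(x) = 8 (T(x) = -4*(2 - 4) = -4*(-2) = 8)
s(Q, N) = -3*N
(-3*4)*s(4, T((-2 - 5)*(-3))) = (-3*4)*(-3*8) = -12*(-24) = 288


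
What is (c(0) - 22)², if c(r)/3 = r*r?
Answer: 484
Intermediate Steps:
c(r) = 3*r² (c(r) = 3*(r*r) = 3*r²)
(c(0) - 22)² = (3*0² - 22)² = (3*0 - 22)² = (0 - 22)² = (-22)² = 484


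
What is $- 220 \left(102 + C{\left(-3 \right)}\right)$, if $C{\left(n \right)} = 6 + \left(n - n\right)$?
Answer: $-23760$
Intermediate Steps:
$C{\left(n \right)} = 6$ ($C{\left(n \right)} = 6 + 0 = 6$)
$- 220 \left(102 + C{\left(-3 \right)}\right) = - 220 \left(102 + 6\right) = \left(-220\right) 108 = -23760$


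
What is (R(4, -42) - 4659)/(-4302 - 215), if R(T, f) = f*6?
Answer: 4911/4517 ≈ 1.0872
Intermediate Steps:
R(T, f) = 6*f
(R(4, -42) - 4659)/(-4302 - 215) = (6*(-42) - 4659)/(-4302 - 215) = (-252 - 4659)/(-4517) = -4911*(-1/4517) = 4911/4517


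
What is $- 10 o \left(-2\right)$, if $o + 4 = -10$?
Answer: $-280$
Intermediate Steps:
$o = -14$ ($o = -4 - 10 = -14$)
$- 10 o \left(-2\right) = \left(-10\right) \left(-14\right) \left(-2\right) = 140 \left(-2\right) = -280$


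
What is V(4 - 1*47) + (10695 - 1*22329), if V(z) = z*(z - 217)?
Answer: -454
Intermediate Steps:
V(z) = z*(-217 + z)
V(4 - 1*47) + (10695 - 1*22329) = (4 - 1*47)*(-217 + (4 - 1*47)) + (10695 - 1*22329) = (4 - 47)*(-217 + (4 - 47)) + (10695 - 22329) = -43*(-217 - 43) - 11634 = -43*(-260) - 11634 = 11180 - 11634 = -454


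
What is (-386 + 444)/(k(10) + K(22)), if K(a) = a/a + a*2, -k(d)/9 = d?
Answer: -58/45 ≈ -1.2889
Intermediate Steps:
k(d) = -9*d
K(a) = 1 + 2*a
(-386 + 444)/(k(10) + K(22)) = (-386 + 444)/(-9*10 + (1 + 2*22)) = 58/(-90 + (1 + 44)) = 58/(-90 + 45) = 58/(-45) = 58*(-1/45) = -58/45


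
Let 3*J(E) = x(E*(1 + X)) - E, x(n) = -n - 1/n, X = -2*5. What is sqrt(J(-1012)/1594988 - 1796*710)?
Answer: I*sqrt(16819209600913097169901197)/3631787676 ≈ 1129.2*I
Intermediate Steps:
X = -10
J(E) = 1/(27*E) + 8*E/3 (J(E) = ((-E*(1 - 10) - 1/(E*(1 - 10))) - E)/3 = ((-E*(-9) - 1/(E*(-9))) - E)/3 = ((-(-9)*E - 1/((-9*E))) - E)/3 = ((9*E - (-1)/(9*E)) - E)/3 = ((9*E + 1/(9*E)) - E)/3 = (8*E + 1/(9*E))/3 = 1/(27*E) + 8*E/3)
sqrt(J(-1012)/1594988 - 1796*710) = sqrt(((1/27)*(1 + 72*(-1012)**2)/(-1012))/1594988 - 1796*710) = sqrt(((1/27)*(-1/1012)*(1 + 72*1024144))*(1/1594988) - 1275160) = sqrt(((1/27)*(-1/1012)*(1 + 73738368))*(1/1594988) - 1275160) = sqrt(((1/27)*(-1/1012)*73738369)*(1/1594988) - 1275160) = sqrt(-73738369/27324*1/1594988 - 1275160) = sqrt(-73738369/43581452112 - 1275160) = sqrt(-55573324548876289/43581452112) = I*sqrt(16819209600913097169901197)/3631787676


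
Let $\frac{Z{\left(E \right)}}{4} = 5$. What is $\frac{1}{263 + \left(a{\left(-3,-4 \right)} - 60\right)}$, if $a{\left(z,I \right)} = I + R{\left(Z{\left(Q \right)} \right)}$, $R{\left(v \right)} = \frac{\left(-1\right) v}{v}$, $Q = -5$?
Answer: $\frac{1}{198} \approx 0.0050505$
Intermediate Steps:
$Z{\left(E \right)} = 20$ ($Z{\left(E \right)} = 4 \cdot 5 = 20$)
$R{\left(v \right)} = -1$
$a{\left(z,I \right)} = -1 + I$ ($a{\left(z,I \right)} = I - 1 = -1 + I$)
$\frac{1}{263 + \left(a{\left(-3,-4 \right)} - 60\right)} = \frac{1}{263 - 65} = \frac{1}{198}$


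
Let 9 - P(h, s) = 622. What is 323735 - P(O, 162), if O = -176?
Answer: 324348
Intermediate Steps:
P(h, s) = -613 (P(h, s) = 9 - 1*622 = 9 - 622 = -613)
323735 - P(O, 162) = 323735 - 1*(-613) = 323735 + 613 = 324348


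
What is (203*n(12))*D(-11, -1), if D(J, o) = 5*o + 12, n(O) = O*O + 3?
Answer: 208887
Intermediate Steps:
n(O) = 3 + O² (n(O) = O² + 3 = 3 + O²)
D(J, o) = 12 + 5*o
(203*n(12))*D(-11, -1) = (203*(3 + 12²))*(12 + 5*(-1)) = (203*(3 + 144))*(12 - 5) = (203*147)*7 = 29841*7 = 208887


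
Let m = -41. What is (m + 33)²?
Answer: 64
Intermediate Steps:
(m + 33)² = (-41 + 33)² = (-8)² = 64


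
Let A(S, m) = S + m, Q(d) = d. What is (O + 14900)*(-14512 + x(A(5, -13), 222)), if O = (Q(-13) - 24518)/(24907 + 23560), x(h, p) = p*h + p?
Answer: -682458890162/2851 ≈ -2.3938e+8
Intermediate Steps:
x(h, p) = p + h*p (x(h, p) = h*p + p = p + h*p)
O = -1443/2851 (O = (-13 - 24518)/(24907 + 23560) = -24531/48467 = -24531*1/48467 = -1443/2851 ≈ -0.50614)
(O + 14900)*(-14512 + x(A(5, -13), 222)) = (-1443/2851 + 14900)*(-14512 + 222*(1 + (5 - 13))) = 42478457*(-14512 + 222*(1 - 8))/2851 = 42478457*(-14512 + 222*(-7))/2851 = 42478457*(-14512 - 1554)/2851 = (42478457/2851)*(-16066) = -682458890162/2851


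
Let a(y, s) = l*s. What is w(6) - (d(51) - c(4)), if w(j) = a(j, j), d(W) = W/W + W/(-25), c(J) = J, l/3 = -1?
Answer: -324/25 ≈ -12.960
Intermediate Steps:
l = -3 (l = 3*(-1) = -3)
a(y, s) = -3*s
d(W) = 1 - W/25 (d(W) = 1 + W*(-1/25) = 1 - W/25)
w(j) = -3*j
w(6) - (d(51) - c(4)) = -3*6 - ((1 - 1/25*51) - 1*4) = -18 - ((1 - 51/25) - 4) = -18 - (-26/25 - 4) = -18 - 1*(-126/25) = -18 + 126/25 = -324/25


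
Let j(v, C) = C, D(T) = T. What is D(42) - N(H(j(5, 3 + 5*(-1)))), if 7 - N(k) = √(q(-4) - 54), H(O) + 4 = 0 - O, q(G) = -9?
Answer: 35 + 3*I*√7 ≈ 35.0 + 7.9373*I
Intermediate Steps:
H(O) = -4 - O (H(O) = -4 + (0 - O) = -4 - O)
N(k) = 7 - 3*I*√7 (N(k) = 7 - √(-9 - 54) = 7 - √(-63) = 7 - 3*I*√7)
D(42) - N(H(j(5, 3 + 5*(-1)))) = 42 - (7 - 3*I*√7) = 42 + (-7 + 3*I*√7) = 35 + 3*I*√7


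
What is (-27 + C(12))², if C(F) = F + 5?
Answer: 100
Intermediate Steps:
C(F) = 5 + F
(-27 + C(12))² = (-27 + (5 + 12))² = (-27 + 17)² = (-10)² = 100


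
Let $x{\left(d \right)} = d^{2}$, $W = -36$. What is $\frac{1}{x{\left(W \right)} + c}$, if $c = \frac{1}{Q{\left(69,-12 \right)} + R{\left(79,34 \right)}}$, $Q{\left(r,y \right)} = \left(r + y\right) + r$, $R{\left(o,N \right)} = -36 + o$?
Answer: $\frac{169}{219025} \approx 0.0007716$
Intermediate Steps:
$Q{\left(r,y \right)} = y + 2 r$
$c = \frac{1}{169}$ ($c = \frac{1}{\left(-12 + 2 \cdot 69\right) + \left(-36 + 79\right)} = \frac{1}{\left(-12 + 138\right) + 43} = \frac{1}{126 + 43} = \frac{1}{169} \approx 0.0059172$)
$\frac{1}{x{\left(W \right)} + c} = \frac{1}{\left(-36\right)^{2} + \frac{1}{169}} = \frac{1}{1296 + \frac{1}{169}} = \frac{1}{\frac{219025}{169}} = \frac{169}{219025}$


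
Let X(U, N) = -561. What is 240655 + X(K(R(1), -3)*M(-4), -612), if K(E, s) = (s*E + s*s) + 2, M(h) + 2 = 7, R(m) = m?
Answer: 240094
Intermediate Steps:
M(h) = 5 (M(h) = -2 + 7 = 5)
K(E, s) = 2 + s² + E*s (K(E, s) = (E*s + s²) + 2 = (s² + E*s) + 2 = 2 + s² + E*s)
240655 + X(K(R(1), -3)*M(-4), -612) = 240655 - 561 = 240094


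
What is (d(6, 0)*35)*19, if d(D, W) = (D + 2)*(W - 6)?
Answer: -31920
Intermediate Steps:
d(D, W) = (-6 + W)*(2 + D) (d(D, W) = (2 + D)*(-6 + W) = (-6 + W)*(2 + D))
(d(6, 0)*35)*19 = ((-12 - 6*6 + 2*0 + 6*0)*35)*19 = ((-12 - 36 + 0 + 0)*35)*19 = -48*35*19 = -1680*19 = -31920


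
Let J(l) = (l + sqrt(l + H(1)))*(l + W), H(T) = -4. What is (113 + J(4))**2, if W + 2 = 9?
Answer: 24649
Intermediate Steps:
W = 7 (W = -2 + 9 = 7)
J(l) = (7 + l)*(l + sqrt(-4 + l)) (J(l) = (l + sqrt(l - 4))*(l + 7) = (l + sqrt(-4 + l))*(7 + l) = (7 + l)*(l + sqrt(-4 + l)))
(113 + J(4))**2 = (113 + (4**2 + 7*4 + 7*sqrt(-4 + 4) + 4*sqrt(-4 + 4)))**2 = (113 + (16 + 28 + 7*sqrt(0) + 4*sqrt(0)))**2 = (113 + (16 + 28 + 7*0 + 4*0))**2 = (113 + (16 + 28 + 0 + 0))**2 = (113 + 44)**2 = 157**2 = 24649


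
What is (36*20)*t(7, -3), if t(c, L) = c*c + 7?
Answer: 40320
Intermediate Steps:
t(c, L) = 7 + c² (t(c, L) = c² + 7 = 7 + c²)
(36*20)*t(7, -3) = (36*20)*(7 + 7²) = 720*(7 + 49) = 720*56 = 40320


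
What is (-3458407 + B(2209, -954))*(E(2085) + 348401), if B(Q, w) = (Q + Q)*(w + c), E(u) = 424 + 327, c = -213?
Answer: -3007669697376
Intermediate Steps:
E(u) = 751
B(Q, w) = 2*Q*(-213 + w) (B(Q, w) = (Q + Q)*(w - 213) = (2*Q)*(-213 + w) = 2*Q*(-213 + w))
(-3458407 + B(2209, -954))*(E(2085) + 348401) = (-3458407 + 2*2209*(-213 - 954))*(751 + 348401) = (-3458407 + 2*2209*(-1167))*349152 = (-3458407 - 5155806)*349152 = -8614213*349152 = -3007669697376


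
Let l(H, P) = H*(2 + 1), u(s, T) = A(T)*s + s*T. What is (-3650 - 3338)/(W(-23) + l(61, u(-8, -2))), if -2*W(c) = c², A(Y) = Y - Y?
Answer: 13976/163 ≈ 85.742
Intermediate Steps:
A(Y) = 0
u(s, T) = T*s (u(s, T) = 0*s + s*T = 0 + T*s = T*s)
W(c) = -c²/2
l(H, P) = 3*H (l(H, P) = H*3 = 3*H)
(-3650 - 3338)/(W(-23) + l(61, u(-8, -2))) = (-3650 - 3338)/(-½*(-23)² + 3*61) = -6988/(-½*529 + 183) = -6988/(-529/2 + 183) = -6988/(-163/2) = -6988*(-2/163) = 13976/163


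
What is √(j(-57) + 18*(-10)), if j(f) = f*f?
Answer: 3*√341 ≈ 55.399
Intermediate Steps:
j(f) = f²
√(j(-57) + 18*(-10)) = √((-57)² + 18*(-10)) = √(3249 - 180) = √3069 = 3*√341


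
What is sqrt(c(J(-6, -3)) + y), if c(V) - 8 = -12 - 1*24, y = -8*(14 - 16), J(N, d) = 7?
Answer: 2*I*sqrt(3) ≈ 3.4641*I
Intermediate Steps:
y = 16 (y = -8*(-2) = 16)
c(V) = -28 (c(V) = 8 + (-12 - 1*24) = 8 + (-12 - 24) = 8 - 36 = -28)
sqrt(c(J(-6, -3)) + y) = sqrt(-28 + 16) = sqrt(-12) = 2*I*sqrt(3)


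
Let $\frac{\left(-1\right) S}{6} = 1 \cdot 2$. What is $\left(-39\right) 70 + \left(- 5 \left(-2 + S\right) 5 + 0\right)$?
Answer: $-2380$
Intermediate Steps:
$S = -12$ ($S = - 6 \cdot 1 \cdot 2 = \left(-6\right) 2 = -12$)
$\left(-39\right) 70 + \left(- 5 \left(-2 + S\right) 5 + 0\right) = \left(-39\right) 70 + \left(- 5 \left(-2 - 12\right) 5 + 0\right) = -2730 + \left(- 5 \left(\left(-14\right) 5\right) + 0\right) = -2730 + \left(\left(-5\right) \left(-70\right) + 0\right) = -2730 + \left(350 + 0\right) = -2730 + 350 = -2380$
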